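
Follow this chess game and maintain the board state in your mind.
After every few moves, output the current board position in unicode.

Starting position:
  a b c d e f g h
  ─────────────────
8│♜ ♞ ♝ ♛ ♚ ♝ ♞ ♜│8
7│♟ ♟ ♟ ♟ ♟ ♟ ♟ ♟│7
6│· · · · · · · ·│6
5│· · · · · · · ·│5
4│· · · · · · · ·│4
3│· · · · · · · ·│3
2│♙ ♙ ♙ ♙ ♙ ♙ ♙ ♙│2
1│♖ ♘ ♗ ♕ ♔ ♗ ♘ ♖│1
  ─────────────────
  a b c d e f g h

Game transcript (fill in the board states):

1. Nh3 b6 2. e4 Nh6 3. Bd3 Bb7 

  a b c d e f g h
  ─────────────────
8│♜ ♞ · ♛ ♚ ♝ · ♜│8
7│♟ ♝ ♟ ♟ ♟ ♟ ♟ ♟│7
6│· ♟ · · · · · ♞│6
5│· · · · · · · ·│5
4│· · · · ♙ · · ·│4
3│· · · ♗ · · · ♘│3
2│♙ ♙ ♙ ♙ · ♙ ♙ ♙│2
1│♖ ♘ ♗ ♕ ♔ · · ♖│1
  ─────────────────
  a b c d e f g h

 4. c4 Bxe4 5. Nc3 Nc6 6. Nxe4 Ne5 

  a b c d e f g h
  ─────────────────
8│♜ · · ♛ ♚ ♝ · ♜│8
7│♟ · ♟ ♟ ♟ ♟ ♟ ♟│7
6│· ♟ · · · · · ♞│6
5│· · · · ♞ · · ·│5
4│· · ♙ · ♘ · · ·│4
3│· · · ♗ · · · ♘│3
2│♙ ♙ · ♙ · ♙ ♙ ♙│2
1│♖ · ♗ ♕ ♔ · · ♖│1
  ─────────────────
  a b c d e f g h

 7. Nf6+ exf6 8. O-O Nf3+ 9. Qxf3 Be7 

  a b c d e f g h
  ─────────────────
8│♜ · · ♛ ♚ · · ♜│8
7│♟ · ♟ ♟ ♝ ♟ ♟ ♟│7
6│· ♟ · · · ♟ · ♞│6
5│· · · · · · · ·│5
4│· · ♙ · · · · ·│4
3│· · · ♗ · ♕ · ♘│3
2│♙ ♙ · ♙ · ♙ ♙ ♙│2
1│♖ · ♗ · · ♖ ♔ ·│1
  ─────────────────
  a b c d e f g h

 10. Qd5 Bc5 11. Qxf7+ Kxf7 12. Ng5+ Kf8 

  a b c d e f g h
  ─────────────────
8│♜ · · ♛ · ♚ · ♜│8
7│♟ · ♟ ♟ · · ♟ ♟│7
6│· ♟ · · · ♟ · ♞│6
5│· · ♝ · · · ♘ ·│5
4│· · ♙ · · · · ·│4
3│· · · ♗ · · · ·│3
2│♙ ♙ · ♙ · ♙ ♙ ♙│2
1│♖ · ♗ · · ♖ ♔ ·│1
  ─────────────────
  a b c d e f g h

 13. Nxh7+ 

  a b c d e f g h
  ─────────────────
8│♜ · · ♛ · ♚ · ♜│8
7│♟ · ♟ ♟ · · ♟ ♘│7
6│· ♟ · · · ♟ · ♞│6
5│· · ♝ · · · · ·│5
4│· · ♙ · · · · ·│4
3│· · · ♗ · · · ·│3
2│♙ ♙ · ♙ · ♙ ♙ ♙│2
1│♖ · ♗ · · ♖ ♔ ·│1
  ─────────────────
  a b c d e f g h


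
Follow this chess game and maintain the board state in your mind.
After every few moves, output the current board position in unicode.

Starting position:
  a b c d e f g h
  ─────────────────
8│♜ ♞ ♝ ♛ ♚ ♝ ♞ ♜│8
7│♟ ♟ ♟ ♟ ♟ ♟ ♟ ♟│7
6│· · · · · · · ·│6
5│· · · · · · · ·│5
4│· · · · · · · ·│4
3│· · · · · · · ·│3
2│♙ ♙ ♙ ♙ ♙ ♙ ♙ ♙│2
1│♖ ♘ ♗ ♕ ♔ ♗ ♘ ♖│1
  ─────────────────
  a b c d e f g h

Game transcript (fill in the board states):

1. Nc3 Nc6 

  a b c d e f g h
  ─────────────────
8│♜ · ♝ ♛ ♚ ♝ ♞ ♜│8
7│♟ ♟ ♟ ♟ ♟ ♟ ♟ ♟│7
6│· · ♞ · · · · ·│6
5│· · · · · · · ·│5
4│· · · · · · · ·│4
3│· · ♘ · · · · ·│3
2│♙ ♙ ♙ ♙ ♙ ♙ ♙ ♙│2
1│♖ · ♗ ♕ ♔ ♗ ♘ ♖│1
  ─────────────────
  a b c d e f g h

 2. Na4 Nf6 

  a b c d e f g h
  ─────────────────
8│♜ · ♝ ♛ ♚ ♝ · ♜│8
7│♟ ♟ ♟ ♟ ♟ ♟ ♟ ♟│7
6│· · ♞ · · ♞ · ·│6
5│· · · · · · · ·│5
4│♘ · · · · · · ·│4
3│· · · · · · · ·│3
2│♙ ♙ ♙ ♙ ♙ ♙ ♙ ♙│2
1│♖ · ♗ ♕ ♔ ♗ ♘ ♖│1
  ─────────────────
  a b c d e f g h

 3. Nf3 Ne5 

  a b c d e f g h
  ─────────────────
8│♜ · ♝ ♛ ♚ ♝ · ♜│8
7│♟ ♟ ♟ ♟ ♟ ♟ ♟ ♟│7
6│· · · · · ♞ · ·│6
5│· · · · ♞ · · ·│5
4│♘ · · · · · · ·│4
3│· · · · · ♘ · ·│3
2│♙ ♙ ♙ ♙ ♙ ♙ ♙ ♙│2
1│♖ · ♗ ♕ ♔ ♗ · ♖│1
  ─────────────────
  a b c d e f g h

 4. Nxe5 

  a b c d e f g h
  ─────────────────
8│♜ · ♝ ♛ ♚ ♝ · ♜│8
7│♟ ♟ ♟ ♟ ♟ ♟ ♟ ♟│7
6│· · · · · ♞ · ·│6
5│· · · · ♘ · · ·│5
4│♘ · · · · · · ·│4
3│· · · · · · · ·│3
2│♙ ♙ ♙ ♙ ♙ ♙ ♙ ♙│2
1│♖ · ♗ ♕ ♔ ♗ · ♖│1
  ─────────────────
  a b c d e f g h


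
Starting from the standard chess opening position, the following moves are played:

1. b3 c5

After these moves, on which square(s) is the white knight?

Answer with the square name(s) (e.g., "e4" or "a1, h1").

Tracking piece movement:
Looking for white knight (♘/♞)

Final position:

  a b c d e f g h
  ─────────────────
8│♜ ♞ ♝ ♛ ♚ ♝ ♞ ♜│8
7│♟ ♟ · ♟ ♟ ♟ ♟ ♟│7
6│· · · · · · · ·│6
5│· · ♟ · · · · ·│5
4│· · · · · · · ·│4
3│· ♙ · · · · · ·│3
2│♙ · ♙ ♙ ♙ ♙ ♙ ♙│2
1│♖ ♘ ♗ ♕ ♔ ♗ ♘ ♖│1
  ─────────────────
  a b c d e f g h


b1, g1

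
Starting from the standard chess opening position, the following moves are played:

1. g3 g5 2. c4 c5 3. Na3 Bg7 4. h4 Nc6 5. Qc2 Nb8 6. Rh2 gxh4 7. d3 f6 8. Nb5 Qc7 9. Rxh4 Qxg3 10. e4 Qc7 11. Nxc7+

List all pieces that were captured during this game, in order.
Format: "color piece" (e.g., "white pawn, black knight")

Tracking captures:
  gxh4: captured white pawn
  Rxh4: captured black pawn
  Qxg3: captured white pawn
  Nxc7+: captured black queen

white pawn, black pawn, white pawn, black queen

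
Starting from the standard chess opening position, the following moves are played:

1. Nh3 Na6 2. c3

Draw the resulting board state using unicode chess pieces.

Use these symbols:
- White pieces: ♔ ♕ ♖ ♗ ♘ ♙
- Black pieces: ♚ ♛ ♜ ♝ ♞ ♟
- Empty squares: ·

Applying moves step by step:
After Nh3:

♜ ♞ ♝ ♛ ♚ ♝ ♞ ♜
♟ ♟ ♟ ♟ ♟ ♟ ♟ ♟
· · · · · · · ·
· · · · · · · ·
· · · · · · · ·
· · · · · · · ♘
♙ ♙ ♙ ♙ ♙ ♙ ♙ ♙
♖ ♘ ♗ ♕ ♔ ♗ · ♖


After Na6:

♜ · ♝ ♛ ♚ ♝ ♞ ♜
♟ ♟ ♟ ♟ ♟ ♟ ♟ ♟
♞ · · · · · · ·
· · · · · · · ·
· · · · · · · ·
· · · · · · · ♘
♙ ♙ ♙ ♙ ♙ ♙ ♙ ♙
♖ ♘ ♗ ♕ ♔ ♗ · ♖


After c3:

♜ · ♝ ♛ ♚ ♝ ♞ ♜
♟ ♟ ♟ ♟ ♟ ♟ ♟ ♟
♞ · · · · · · ·
· · · · · · · ·
· · · · · · · ·
· · ♙ · · · · ♘
♙ ♙ · ♙ ♙ ♙ ♙ ♙
♖ ♘ ♗ ♕ ♔ ♗ · ♖



  a b c d e f g h
  ─────────────────
8│♜ · ♝ ♛ ♚ ♝ ♞ ♜│8
7│♟ ♟ ♟ ♟ ♟ ♟ ♟ ♟│7
6│♞ · · · · · · ·│6
5│· · · · · · · ·│5
4│· · · · · · · ·│4
3│· · ♙ · · · · ♘│3
2│♙ ♙ · ♙ ♙ ♙ ♙ ♙│2
1│♖ ♘ ♗ ♕ ♔ ♗ · ♖│1
  ─────────────────
  a b c d e f g h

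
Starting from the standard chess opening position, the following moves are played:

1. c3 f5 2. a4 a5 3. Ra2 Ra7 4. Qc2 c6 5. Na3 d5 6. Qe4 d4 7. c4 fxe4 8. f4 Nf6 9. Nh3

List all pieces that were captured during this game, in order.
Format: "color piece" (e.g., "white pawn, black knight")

Tracking captures:
  fxe4: captured white queen

white queen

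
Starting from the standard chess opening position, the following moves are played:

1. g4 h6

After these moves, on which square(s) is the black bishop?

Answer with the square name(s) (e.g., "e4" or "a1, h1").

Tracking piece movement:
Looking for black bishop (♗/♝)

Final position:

  a b c d e f g h
  ─────────────────
8│♜ ♞ ♝ ♛ ♚ ♝ ♞ ♜│8
7│♟ ♟ ♟ ♟ ♟ ♟ ♟ ·│7
6│· · · · · · · ♟│6
5│· · · · · · · ·│5
4│· · · · · · ♙ ·│4
3│· · · · · · · ·│3
2│♙ ♙ ♙ ♙ ♙ ♙ · ♙│2
1│♖ ♘ ♗ ♕ ♔ ♗ ♘ ♖│1
  ─────────────────
  a b c d e f g h


c8, f8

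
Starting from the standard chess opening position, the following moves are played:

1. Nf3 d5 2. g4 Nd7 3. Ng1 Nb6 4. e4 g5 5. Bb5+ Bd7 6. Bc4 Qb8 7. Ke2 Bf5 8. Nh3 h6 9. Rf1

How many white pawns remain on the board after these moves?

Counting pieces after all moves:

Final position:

  a b c d e f g h
  ─────────────────
8│♜ ♛ · · ♚ ♝ ♞ ♜│8
7│♟ ♟ ♟ · ♟ ♟ · ·│7
6│· ♞ · · · · · ♟│6
5│· · · ♟ · ♝ ♟ ·│5
4│· · ♗ · ♙ · ♙ ·│4
3│· · · · · · · ♘│3
2│♙ ♙ ♙ ♙ ♔ ♙ · ♙│2
1│♖ ♘ ♗ ♕ · ♖ · ·│1
  ─────────────────
  a b c d e f g h


8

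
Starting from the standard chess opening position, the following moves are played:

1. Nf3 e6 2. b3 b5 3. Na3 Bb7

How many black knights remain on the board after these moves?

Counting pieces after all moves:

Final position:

  a b c d e f g h
  ─────────────────
8│♜ ♞ · ♛ ♚ ♝ ♞ ♜│8
7│♟ ♝ ♟ ♟ · ♟ ♟ ♟│7
6│· · · · ♟ · · ·│6
5│· ♟ · · · · · ·│5
4│· · · · · · · ·│4
3│♘ ♙ · · · ♘ · ·│3
2│♙ · ♙ ♙ ♙ ♙ ♙ ♙│2
1│♖ · ♗ ♕ ♔ ♗ · ♖│1
  ─────────────────
  a b c d e f g h


2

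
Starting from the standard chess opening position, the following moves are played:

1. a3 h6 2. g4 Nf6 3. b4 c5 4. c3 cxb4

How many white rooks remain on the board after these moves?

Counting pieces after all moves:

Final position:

  a b c d e f g h
  ─────────────────
8│♜ ♞ ♝ ♛ ♚ ♝ · ♜│8
7│♟ ♟ · ♟ ♟ ♟ ♟ ·│7
6│· · · · · ♞ · ♟│6
5│· · · · · · · ·│5
4│· ♟ · · · · ♙ ·│4
3│♙ · ♙ · · · · ·│3
2│· · · ♙ ♙ ♙ · ♙│2
1│♖ ♘ ♗ ♕ ♔ ♗ ♘ ♖│1
  ─────────────────
  a b c d e f g h


2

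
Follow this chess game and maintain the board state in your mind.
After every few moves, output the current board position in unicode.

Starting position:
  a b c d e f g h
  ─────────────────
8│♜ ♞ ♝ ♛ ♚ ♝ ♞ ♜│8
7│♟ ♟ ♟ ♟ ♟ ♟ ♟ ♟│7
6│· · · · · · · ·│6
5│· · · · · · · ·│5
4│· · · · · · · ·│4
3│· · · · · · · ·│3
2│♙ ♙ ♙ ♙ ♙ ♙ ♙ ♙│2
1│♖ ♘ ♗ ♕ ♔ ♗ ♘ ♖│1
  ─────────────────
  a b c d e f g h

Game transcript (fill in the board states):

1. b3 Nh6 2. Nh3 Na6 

  a b c d e f g h
  ─────────────────
8│♜ · ♝ ♛ ♚ ♝ · ♜│8
7│♟ ♟ ♟ ♟ ♟ ♟ ♟ ♟│7
6│♞ · · · · · · ♞│6
5│· · · · · · · ·│5
4│· · · · · · · ·│4
3│· ♙ · · · · · ♘│3
2│♙ · ♙ ♙ ♙ ♙ ♙ ♙│2
1│♖ ♘ ♗ ♕ ♔ ♗ · ♖│1
  ─────────────────
  a b c d e f g h

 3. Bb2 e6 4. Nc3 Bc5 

  a b c d e f g h
  ─────────────────
8│♜ · ♝ ♛ ♚ · · ♜│8
7│♟ ♟ ♟ ♟ · ♟ ♟ ♟│7
6│♞ · · · ♟ · · ♞│6
5│· · ♝ · · · · ·│5
4│· · · · · · · ·│4
3│· ♙ ♘ · · · · ♘│3
2│♙ ♗ ♙ ♙ ♙ ♙ ♙ ♙│2
1│♖ · · ♕ ♔ ♗ · ♖│1
  ─────────────────
  a b c d e f g h

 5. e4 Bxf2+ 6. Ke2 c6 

  a b c d e f g h
  ─────────────────
8│♜ · ♝ ♛ ♚ · · ♜│8
7│♟ ♟ · ♟ · ♟ ♟ ♟│7
6│♞ · ♟ · ♟ · · ♞│6
5│· · · · · · · ·│5
4│· · · · ♙ · · ·│4
3│· ♙ ♘ · · · · ♘│3
2│♙ ♗ ♙ ♙ ♔ ♝ ♙ ♙│2
1│♖ · · ♕ · ♗ · ♖│1
  ─────────────────
  a b c d e f g h

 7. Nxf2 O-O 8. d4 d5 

  a b c d e f g h
  ─────────────────
8│♜ · ♝ ♛ · ♜ ♚ ·│8
7│♟ ♟ · · · ♟ ♟ ♟│7
6│♞ · ♟ · ♟ · · ♞│6
5│· · · ♟ · · · ·│5
4│· · · ♙ ♙ · · ·│4
3│· ♙ ♘ · · · · ·│3
2│♙ ♗ ♙ · ♔ ♘ ♙ ♙│2
1│♖ · · ♕ · ♗ · ♖│1
  ─────────────────
  a b c d e f g h

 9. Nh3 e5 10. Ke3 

  a b c d e f g h
  ─────────────────
8│♜ · ♝ ♛ · ♜ ♚ ·│8
7│♟ ♟ · · · ♟ ♟ ♟│7
6│♞ · ♟ · · · · ♞│6
5│· · · ♟ ♟ · · ·│5
4│· · · ♙ ♙ · · ·│4
3│· ♙ ♘ · ♔ · · ♘│3
2│♙ ♗ ♙ · · · ♙ ♙│2
1│♖ · · ♕ · ♗ · ♖│1
  ─────────────────
  a b c d e f g h


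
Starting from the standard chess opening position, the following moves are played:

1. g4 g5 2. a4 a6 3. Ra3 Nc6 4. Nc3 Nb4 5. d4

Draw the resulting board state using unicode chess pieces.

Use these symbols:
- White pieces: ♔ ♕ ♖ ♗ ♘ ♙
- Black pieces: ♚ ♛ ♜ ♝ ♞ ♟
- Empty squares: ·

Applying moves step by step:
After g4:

♜ ♞ ♝ ♛ ♚ ♝ ♞ ♜
♟ ♟ ♟ ♟ ♟ ♟ ♟ ♟
· · · · · · · ·
· · · · · · · ·
· · · · · · ♙ ·
· · · · · · · ·
♙ ♙ ♙ ♙ ♙ ♙ · ♙
♖ ♘ ♗ ♕ ♔ ♗ ♘ ♖


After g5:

♜ ♞ ♝ ♛ ♚ ♝ ♞ ♜
♟ ♟ ♟ ♟ ♟ ♟ · ♟
· · · · · · · ·
· · · · · · ♟ ·
· · · · · · ♙ ·
· · · · · · · ·
♙ ♙ ♙ ♙ ♙ ♙ · ♙
♖ ♘ ♗ ♕ ♔ ♗ ♘ ♖


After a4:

♜ ♞ ♝ ♛ ♚ ♝ ♞ ♜
♟ ♟ ♟ ♟ ♟ ♟ · ♟
· · · · · · · ·
· · · · · · ♟ ·
♙ · · · · · ♙ ·
· · · · · · · ·
· ♙ ♙ ♙ ♙ ♙ · ♙
♖ ♘ ♗ ♕ ♔ ♗ ♘ ♖


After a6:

♜ ♞ ♝ ♛ ♚ ♝ ♞ ♜
· ♟ ♟ ♟ ♟ ♟ · ♟
♟ · · · · · · ·
· · · · · · ♟ ·
♙ · · · · · ♙ ·
· · · · · · · ·
· ♙ ♙ ♙ ♙ ♙ · ♙
♖ ♘ ♗ ♕ ♔ ♗ ♘ ♖


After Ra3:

♜ ♞ ♝ ♛ ♚ ♝ ♞ ♜
· ♟ ♟ ♟ ♟ ♟ · ♟
♟ · · · · · · ·
· · · · · · ♟ ·
♙ · · · · · ♙ ·
♖ · · · · · · ·
· ♙ ♙ ♙ ♙ ♙ · ♙
· ♘ ♗ ♕ ♔ ♗ ♘ ♖


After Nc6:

♜ · ♝ ♛ ♚ ♝ ♞ ♜
· ♟ ♟ ♟ ♟ ♟ · ♟
♟ · ♞ · · · · ·
· · · · · · ♟ ·
♙ · · · · · ♙ ·
♖ · · · · · · ·
· ♙ ♙ ♙ ♙ ♙ · ♙
· ♘ ♗ ♕ ♔ ♗ ♘ ♖


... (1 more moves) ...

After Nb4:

♜ · ♝ ♛ ♚ ♝ ♞ ♜
· ♟ ♟ ♟ ♟ ♟ · ♟
♟ · · · · · · ·
· · · · · · ♟ ·
♙ ♞ · · · · ♙ ·
♖ · ♘ · · · · ·
· ♙ ♙ ♙ ♙ ♙ · ♙
· · ♗ ♕ ♔ ♗ ♘ ♖


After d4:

♜ · ♝ ♛ ♚ ♝ ♞ ♜
· ♟ ♟ ♟ ♟ ♟ · ♟
♟ · · · · · · ·
· · · · · · ♟ ·
♙ ♞ · ♙ · · ♙ ·
♖ · ♘ · · · · ·
· ♙ ♙ · ♙ ♙ · ♙
· · ♗ ♕ ♔ ♗ ♘ ♖



  a b c d e f g h
  ─────────────────
8│♜ · ♝ ♛ ♚ ♝ ♞ ♜│8
7│· ♟ ♟ ♟ ♟ ♟ · ♟│7
6│♟ · · · · · · ·│6
5│· · · · · · ♟ ·│5
4│♙ ♞ · ♙ · · ♙ ·│4
3│♖ · ♘ · · · · ·│3
2│· ♙ ♙ · ♙ ♙ · ♙│2
1│· · ♗ ♕ ♔ ♗ ♘ ♖│1
  ─────────────────
  a b c d e f g h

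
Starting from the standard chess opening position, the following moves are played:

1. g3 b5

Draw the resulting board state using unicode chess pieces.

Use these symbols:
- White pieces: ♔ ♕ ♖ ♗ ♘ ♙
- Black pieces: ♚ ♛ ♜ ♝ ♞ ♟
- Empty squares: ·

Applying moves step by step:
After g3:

♜ ♞ ♝ ♛ ♚ ♝ ♞ ♜
♟ ♟ ♟ ♟ ♟ ♟ ♟ ♟
· · · · · · · ·
· · · · · · · ·
· · · · · · · ·
· · · · · · ♙ ·
♙ ♙ ♙ ♙ ♙ ♙ · ♙
♖ ♘ ♗ ♕ ♔ ♗ ♘ ♖


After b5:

♜ ♞ ♝ ♛ ♚ ♝ ♞ ♜
♟ · ♟ ♟ ♟ ♟ ♟ ♟
· · · · · · · ·
· ♟ · · · · · ·
· · · · · · · ·
· · · · · · ♙ ·
♙ ♙ ♙ ♙ ♙ ♙ · ♙
♖ ♘ ♗ ♕ ♔ ♗ ♘ ♖



  a b c d e f g h
  ─────────────────
8│♜ ♞ ♝ ♛ ♚ ♝ ♞ ♜│8
7│♟ · ♟ ♟ ♟ ♟ ♟ ♟│7
6│· · · · · · · ·│6
5│· ♟ · · · · · ·│5
4│· · · · · · · ·│4
3│· · · · · · ♙ ·│3
2│♙ ♙ ♙ ♙ ♙ ♙ · ♙│2
1│♖ ♘ ♗ ♕ ♔ ♗ ♘ ♖│1
  ─────────────────
  a b c d e f g h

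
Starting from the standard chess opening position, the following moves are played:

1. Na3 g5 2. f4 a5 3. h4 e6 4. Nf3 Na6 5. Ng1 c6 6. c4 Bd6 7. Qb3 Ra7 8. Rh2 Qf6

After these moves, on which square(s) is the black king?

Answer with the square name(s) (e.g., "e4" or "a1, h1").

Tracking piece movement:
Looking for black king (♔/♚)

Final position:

  a b c d e f g h
  ─────────────────
8│· · ♝ · ♚ · ♞ ♜│8
7│♜ ♟ · ♟ · ♟ · ♟│7
6│♞ · ♟ ♝ ♟ ♛ · ·│6
5│♟ · · · · · ♟ ·│5
4│· · ♙ · · ♙ · ♙│4
3│♘ ♕ · · · · · ·│3
2│♙ ♙ · ♙ ♙ · ♙ ♖│2
1│♖ · ♗ · ♔ ♗ ♘ ·│1
  ─────────────────
  a b c d e f g h


e8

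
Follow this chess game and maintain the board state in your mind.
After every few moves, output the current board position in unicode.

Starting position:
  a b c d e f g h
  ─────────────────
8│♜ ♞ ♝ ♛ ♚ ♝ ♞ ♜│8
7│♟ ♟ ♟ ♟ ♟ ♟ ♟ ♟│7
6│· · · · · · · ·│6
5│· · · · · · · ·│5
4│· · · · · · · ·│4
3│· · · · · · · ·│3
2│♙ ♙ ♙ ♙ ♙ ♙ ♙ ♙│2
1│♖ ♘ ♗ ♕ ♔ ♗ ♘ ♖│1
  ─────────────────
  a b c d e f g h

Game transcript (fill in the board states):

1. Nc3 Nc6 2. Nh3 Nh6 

  a b c d e f g h
  ─────────────────
8│♜ · ♝ ♛ ♚ ♝ · ♜│8
7│♟ ♟ ♟ ♟ ♟ ♟ ♟ ♟│7
6│· · ♞ · · · · ♞│6
5│· · · · · · · ·│5
4│· · · · · · · ·│4
3│· · ♘ · · · · ♘│3
2│♙ ♙ ♙ ♙ ♙ ♙ ♙ ♙│2
1│♖ · ♗ ♕ ♔ ♗ · ♖│1
  ─────────────────
  a b c d e f g h

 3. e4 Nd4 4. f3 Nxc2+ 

  a b c d e f g h
  ─────────────────
8│♜ · ♝ ♛ ♚ ♝ · ♜│8
7│♟ ♟ ♟ ♟ ♟ ♟ ♟ ♟│7
6│· · · · · · · ♞│6
5│· · · · · · · ·│5
4│· · · · ♙ · · ·│4
3│· · ♘ · · ♙ · ♘│3
2│♙ ♙ ♞ ♙ · · ♙ ♙│2
1│♖ · ♗ ♕ ♔ ♗ · ♖│1
  ─────────────────
  a b c d e f g h

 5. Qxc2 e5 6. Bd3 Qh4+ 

  a b c d e f g h
  ─────────────────
8│♜ · ♝ · ♚ ♝ · ♜│8
7│♟ ♟ ♟ ♟ · ♟ ♟ ♟│7
6│· · · · · · · ♞│6
5│· · · · ♟ · · ·│5
4│· · · · ♙ · · ♛│4
3│· · ♘ ♗ · ♙ · ♘│3
2│♙ ♙ ♕ ♙ · · ♙ ♙│2
1│♖ · ♗ · ♔ · · ♖│1
  ─────────────────
  a b c d e f g h

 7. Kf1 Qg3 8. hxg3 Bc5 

  a b c d e f g h
  ─────────────────
8│♜ · ♝ · ♚ · · ♜│8
7│♟ ♟ ♟ ♟ · ♟ ♟ ♟│7
6│· · · · · · · ♞│6
5│· · ♝ · ♟ · · ·│5
4│· · · · ♙ · · ·│4
3│· · ♘ ♗ · ♙ ♙ ♘│3
2│♙ ♙ ♕ ♙ · · ♙ ·│2
1│♖ · ♗ · · ♔ · ♖│1
  ─────────────────
  a b c d e f g h



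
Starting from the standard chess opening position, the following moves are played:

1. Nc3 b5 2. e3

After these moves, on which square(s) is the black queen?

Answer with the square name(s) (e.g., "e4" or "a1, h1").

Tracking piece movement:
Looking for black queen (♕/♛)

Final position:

  a b c d e f g h
  ─────────────────
8│♜ ♞ ♝ ♛ ♚ ♝ ♞ ♜│8
7│♟ · ♟ ♟ ♟ ♟ ♟ ♟│7
6│· · · · · · · ·│6
5│· ♟ · · · · · ·│5
4│· · · · · · · ·│4
3│· · ♘ · ♙ · · ·│3
2│♙ ♙ ♙ ♙ · ♙ ♙ ♙│2
1│♖ · ♗ ♕ ♔ ♗ ♘ ♖│1
  ─────────────────
  a b c d e f g h


d8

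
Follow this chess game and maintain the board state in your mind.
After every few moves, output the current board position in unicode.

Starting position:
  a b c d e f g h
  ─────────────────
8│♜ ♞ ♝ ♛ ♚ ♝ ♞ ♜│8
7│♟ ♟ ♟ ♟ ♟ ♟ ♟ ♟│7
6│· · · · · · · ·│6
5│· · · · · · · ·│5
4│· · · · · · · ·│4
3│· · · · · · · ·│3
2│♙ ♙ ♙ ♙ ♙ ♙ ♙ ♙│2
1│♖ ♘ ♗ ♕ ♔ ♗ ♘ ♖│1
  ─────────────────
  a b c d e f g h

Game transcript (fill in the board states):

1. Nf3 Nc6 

  a b c d e f g h
  ─────────────────
8│♜ · ♝ ♛ ♚ ♝ ♞ ♜│8
7│♟ ♟ ♟ ♟ ♟ ♟ ♟ ♟│7
6│· · ♞ · · · · ·│6
5│· · · · · · · ·│5
4│· · · · · · · ·│4
3│· · · · · ♘ · ·│3
2│♙ ♙ ♙ ♙ ♙ ♙ ♙ ♙│2
1│♖ ♘ ♗ ♕ ♔ ♗ · ♖│1
  ─────────────────
  a b c d e f g h

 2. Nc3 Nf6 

  a b c d e f g h
  ─────────────────
8│♜ · ♝ ♛ ♚ ♝ · ♜│8
7│♟ ♟ ♟ ♟ ♟ ♟ ♟ ♟│7
6│· · ♞ · · ♞ · ·│6
5│· · · · · · · ·│5
4│· · · · · · · ·│4
3│· · ♘ · · ♘ · ·│3
2│♙ ♙ ♙ ♙ ♙ ♙ ♙ ♙│2
1│♖ · ♗ ♕ ♔ ♗ · ♖│1
  ─────────────────
  a b c d e f g h

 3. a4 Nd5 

  a b c d e f g h
  ─────────────────
8│♜ · ♝ ♛ ♚ ♝ · ♜│8
7│♟ ♟ ♟ ♟ ♟ ♟ ♟ ♟│7
6│· · ♞ · · · · ·│6
5│· · · ♞ · · · ·│5
4│♙ · · · · · · ·│4
3│· · ♘ · · ♘ · ·│3
2│· ♙ ♙ ♙ ♙ ♙ ♙ ♙│2
1│♖ · ♗ ♕ ♔ ♗ · ♖│1
  ─────────────────
  a b c d e f g h



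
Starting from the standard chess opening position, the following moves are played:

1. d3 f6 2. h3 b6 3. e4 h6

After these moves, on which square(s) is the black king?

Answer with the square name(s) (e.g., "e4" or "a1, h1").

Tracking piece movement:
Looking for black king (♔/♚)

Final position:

  a b c d e f g h
  ─────────────────
8│♜ ♞ ♝ ♛ ♚ ♝ ♞ ♜│8
7│♟ · ♟ ♟ ♟ · ♟ ·│7
6│· ♟ · · · ♟ · ♟│6
5│· · · · · · · ·│5
4│· · · · ♙ · · ·│4
3│· · · ♙ · · · ♙│3
2│♙ ♙ ♙ · · ♙ ♙ ·│2
1│♖ ♘ ♗ ♕ ♔ ♗ ♘ ♖│1
  ─────────────────
  a b c d e f g h


e8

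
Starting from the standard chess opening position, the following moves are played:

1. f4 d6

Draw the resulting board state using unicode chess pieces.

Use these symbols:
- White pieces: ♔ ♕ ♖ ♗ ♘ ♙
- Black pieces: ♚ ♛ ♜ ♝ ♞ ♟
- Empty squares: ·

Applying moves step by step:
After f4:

♜ ♞ ♝ ♛ ♚ ♝ ♞ ♜
♟ ♟ ♟ ♟ ♟ ♟ ♟ ♟
· · · · · · · ·
· · · · · · · ·
· · · · · ♙ · ·
· · · · · · · ·
♙ ♙ ♙ ♙ ♙ · ♙ ♙
♖ ♘ ♗ ♕ ♔ ♗ ♘ ♖


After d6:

♜ ♞ ♝ ♛ ♚ ♝ ♞ ♜
♟ ♟ ♟ · ♟ ♟ ♟ ♟
· · · ♟ · · · ·
· · · · · · · ·
· · · · · ♙ · ·
· · · · · · · ·
♙ ♙ ♙ ♙ ♙ · ♙ ♙
♖ ♘ ♗ ♕ ♔ ♗ ♘ ♖



  a b c d e f g h
  ─────────────────
8│♜ ♞ ♝ ♛ ♚ ♝ ♞ ♜│8
7│♟ ♟ ♟ · ♟ ♟ ♟ ♟│7
6│· · · ♟ · · · ·│6
5│· · · · · · · ·│5
4│· · · · · ♙ · ·│4
3│· · · · · · · ·│3
2│♙ ♙ ♙ ♙ ♙ · ♙ ♙│2
1│♖ ♘ ♗ ♕ ♔ ♗ ♘ ♖│1
  ─────────────────
  a b c d e f g h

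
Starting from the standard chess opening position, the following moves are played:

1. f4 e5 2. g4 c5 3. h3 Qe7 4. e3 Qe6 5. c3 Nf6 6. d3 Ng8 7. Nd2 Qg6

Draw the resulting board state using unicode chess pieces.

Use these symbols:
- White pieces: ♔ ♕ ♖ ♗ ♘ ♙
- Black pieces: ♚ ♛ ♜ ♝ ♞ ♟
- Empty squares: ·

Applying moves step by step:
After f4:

♜ ♞ ♝ ♛ ♚ ♝ ♞ ♜
♟ ♟ ♟ ♟ ♟ ♟ ♟ ♟
· · · · · · · ·
· · · · · · · ·
· · · · · ♙ · ·
· · · · · · · ·
♙ ♙ ♙ ♙ ♙ · ♙ ♙
♖ ♘ ♗ ♕ ♔ ♗ ♘ ♖


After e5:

♜ ♞ ♝ ♛ ♚ ♝ ♞ ♜
♟ ♟ ♟ ♟ · ♟ ♟ ♟
· · · · · · · ·
· · · · ♟ · · ·
· · · · · ♙ · ·
· · · · · · · ·
♙ ♙ ♙ ♙ ♙ · ♙ ♙
♖ ♘ ♗ ♕ ♔ ♗ ♘ ♖


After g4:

♜ ♞ ♝ ♛ ♚ ♝ ♞ ♜
♟ ♟ ♟ ♟ · ♟ ♟ ♟
· · · · · · · ·
· · · · ♟ · · ·
· · · · · ♙ ♙ ·
· · · · · · · ·
♙ ♙ ♙ ♙ ♙ · · ♙
♖ ♘ ♗ ♕ ♔ ♗ ♘ ♖


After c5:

♜ ♞ ♝ ♛ ♚ ♝ ♞ ♜
♟ ♟ · ♟ · ♟ ♟ ♟
· · · · · · · ·
· · ♟ · ♟ · · ·
· · · · · ♙ ♙ ·
· · · · · · · ·
♙ ♙ ♙ ♙ ♙ · · ♙
♖ ♘ ♗ ♕ ♔ ♗ ♘ ♖


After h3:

♜ ♞ ♝ ♛ ♚ ♝ ♞ ♜
♟ ♟ · ♟ · ♟ ♟ ♟
· · · · · · · ·
· · ♟ · ♟ · · ·
· · · · · ♙ ♙ ·
· · · · · · · ♙
♙ ♙ ♙ ♙ ♙ · · ·
♖ ♘ ♗ ♕ ♔ ♗ ♘ ♖


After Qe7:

♜ ♞ ♝ · ♚ ♝ ♞ ♜
♟ ♟ · ♟ ♛ ♟ ♟ ♟
· · · · · · · ·
· · ♟ · ♟ · · ·
· · · · · ♙ ♙ ·
· · · · · · · ♙
♙ ♙ ♙ ♙ ♙ · · ·
♖ ♘ ♗ ♕ ♔ ♗ ♘ ♖


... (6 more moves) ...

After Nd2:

♜ ♞ ♝ · ♚ ♝ ♞ ♜
♟ ♟ · ♟ · ♟ ♟ ♟
· · · · ♛ · · ·
· · ♟ · ♟ · · ·
· · · · · ♙ ♙ ·
· · ♙ ♙ ♙ · · ♙
♙ ♙ · ♘ · · · ·
♖ · ♗ ♕ ♔ ♗ ♘ ♖


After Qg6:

♜ ♞ ♝ · ♚ ♝ ♞ ♜
♟ ♟ · ♟ · ♟ ♟ ♟
· · · · · · ♛ ·
· · ♟ · ♟ · · ·
· · · · · ♙ ♙ ·
· · ♙ ♙ ♙ · · ♙
♙ ♙ · ♘ · · · ·
♖ · ♗ ♕ ♔ ♗ ♘ ♖



  a b c d e f g h
  ─────────────────
8│♜ ♞ ♝ · ♚ ♝ ♞ ♜│8
7│♟ ♟ · ♟ · ♟ ♟ ♟│7
6│· · · · · · ♛ ·│6
5│· · ♟ · ♟ · · ·│5
4│· · · · · ♙ ♙ ·│4
3│· · ♙ ♙ ♙ · · ♙│3
2│♙ ♙ · ♘ · · · ·│2
1│♖ · ♗ ♕ ♔ ♗ ♘ ♖│1
  ─────────────────
  a b c d e f g h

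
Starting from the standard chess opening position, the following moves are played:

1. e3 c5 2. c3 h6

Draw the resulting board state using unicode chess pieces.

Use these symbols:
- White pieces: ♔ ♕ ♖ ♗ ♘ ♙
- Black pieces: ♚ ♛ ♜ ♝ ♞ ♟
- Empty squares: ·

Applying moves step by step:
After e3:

♜ ♞ ♝ ♛ ♚ ♝ ♞ ♜
♟ ♟ ♟ ♟ ♟ ♟ ♟ ♟
· · · · · · · ·
· · · · · · · ·
· · · · · · · ·
· · · · ♙ · · ·
♙ ♙ ♙ ♙ · ♙ ♙ ♙
♖ ♘ ♗ ♕ ♔ ♗ ♘ ♖


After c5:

♜ ♞ ♝ ♛ ♚ ♝ ♞ ♜
♟ ♟ · ♟ ♟ ♟ ♟ ♟
· · · · · · · ·
· · ♟ · · · · ·
· · · · · · · ·
· · · · ♙ · · ·
♙ ♙ ♙ ♙ · ♙ ♙ ♙
♖ ♘ ♗ ♕ ♔ ♗ ♘ ♖


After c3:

♜ ♞ ♝ ♛ ♚ ♝ ♞ ♜
♟ ♟ · ♟ ♟ ♟ ♟ ♟
· · · · · · · ·
· · ♟ · · · · ·
· · · · · · · ·
· · ♙ · ♙ · · ·
♙ ♙ · ♙ · ♙ ♙ ♙
♖ ♘ ♗ ♕ ♔ ♗ ♘ ♖


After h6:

♜ ♞ ♝ ♛ ♚ ♝ ♞ ♜
♟ ♟ · ♟ ♟ ♟ ♟ ·
· · · · · · · ♟
· · ♟ · · · · ·
· · · · · · · ·
· · ♙ · ♙ · · ·
♙ ♙ · ♙ · ♙ ♙ ♙
♖ ♘ ♗ ♕ ♔ ♗ ♘ ♖



  a b c d e f g h
  ─────────────────
8│♜ ♞ ♝ ♛ ♚ ♝ ♞ ♜│8
7│♟ ♟ · ♟ ♟ ♟ ♟ ·│7
6│· · · · · · · ♟│6
5│· · ♟ · · · · ·│5
4│· · · · · · · ·│4
3│· · ♙ · ♙ · · ·│3
2│♙ ♙ · ♙ · ♙ ♙ ♙│2
1│♖ ♘ ♗ ♕ ♔ ♗ ♘ ♖│1
  ─────────────────
  a b c d e f g h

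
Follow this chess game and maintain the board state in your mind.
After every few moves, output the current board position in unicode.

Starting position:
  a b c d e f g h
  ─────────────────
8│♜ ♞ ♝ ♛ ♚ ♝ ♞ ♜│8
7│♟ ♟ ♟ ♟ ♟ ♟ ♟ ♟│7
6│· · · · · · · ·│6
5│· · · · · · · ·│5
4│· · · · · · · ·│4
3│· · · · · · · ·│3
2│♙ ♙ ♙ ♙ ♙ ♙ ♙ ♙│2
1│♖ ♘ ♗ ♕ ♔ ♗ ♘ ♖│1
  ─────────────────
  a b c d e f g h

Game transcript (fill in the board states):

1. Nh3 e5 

  a b c d e f g h
  ─────────────────
8│♜ ♞ ♝ ♛ ♚ ♝ ♞ ♜│8
7│♟ ♟ ♟ ♟ · ♟ ♟ ♟│7
6│· · · · · · · ·│6
5│· · · · ♟ · · ·│5
4│· · · · · · · ·│4
3│· · · · · · · ♘│3
2│♙ ♙ ♙ ♙ ♙ ♙ ♙ ♙│2
1│♖ ♘ ♗ ♕ ♔ ♗ · ♖│1
  ─────────────────
  a b c d e f g h

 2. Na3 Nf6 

  a b c d e f g h
  ─────────────────
8│♜ ♞ ♝ ♛ ♚ ♝ · ♜│8
7│♟ ♟ ♟ ♟ · ♟ ♟ ♟│7
6│· · · · · ♞ · ·│6
5│· · · · ♟ · · ·│5
4│· · · · · · · ·│4
3│♘ · · · · · · ♘│3
2│♙ ♙ ♙ ♙ ♙ ♙ ♙ ♙│2
1│♖ · ♗ ♕ ♔ ♗ · ♖│1
  ─────────────────
  a b c d e f g h

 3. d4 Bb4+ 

  a b c d e f g h
  ─────────────────
8│♜ ♞ ♝ ♛ ♚ · · ♜│8
7│♟ ♟ ♟ ♟ · ♟ ♟ ♟│7
6│· · · · · ♞ · ·│6
5│· · · · ♟ · · ·│5
4│· ♝ · ♙ · · · ·│4
3│♘ · · · · · · ♘│3
2│♙ ♙ ♙ · ♙ ♙ ♙ ♙│2
1│♖ · ♗ ♕ ♔ ♗ · ♖│1
  ─────────────────
  a b c d e f g h



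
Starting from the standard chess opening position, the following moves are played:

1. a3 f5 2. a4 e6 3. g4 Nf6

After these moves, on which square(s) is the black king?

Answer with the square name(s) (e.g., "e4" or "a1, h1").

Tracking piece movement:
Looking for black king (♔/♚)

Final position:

  a b c d e f g h
  ─────────────────
8│♜ ♞ ♝ ♛ ♚ ♝ · ♜│8
7│♟ ♟ ♟ ♟ · · ♟ ♟│7
6│· · · · ♟ ♞ · ·│6
5│· · · · · ♟ · ·│5
4│♙ · · · · · ♙ ·│4
3│· · · · · · · ·│3
2│· ♙ ♙ ♙ ♙ ♙ · ♙│2
1│♖ ♘ ♗ ♕ ♔ ♗ ♘ ♖│1
  ─────────────────
  a b c d e f g h


e8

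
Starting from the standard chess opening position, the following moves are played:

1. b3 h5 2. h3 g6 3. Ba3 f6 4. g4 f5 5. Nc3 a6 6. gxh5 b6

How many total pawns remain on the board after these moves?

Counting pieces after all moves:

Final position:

  a b c d e f g h
  ─────────────────
8│♜ ♞ ♝ ♛ ♚ ♝ ♞ ♜│8
7│· · ♟ ♟ ♟ · · ·│7
6│♟ ♟ · · · · ♟ ·│6
5│· · · · · ♟ · ♙│5
4│· · · · · · · ·│4
3│♗ ♙ ♘ · · · · ♙│3
2│♙ · ♙ ♙ ♙ ♙ · ·│2
1│♖ · · ♕ ♔ ♗ ♘ ♖│1
  ─────────────────
  a b c d e f g h


15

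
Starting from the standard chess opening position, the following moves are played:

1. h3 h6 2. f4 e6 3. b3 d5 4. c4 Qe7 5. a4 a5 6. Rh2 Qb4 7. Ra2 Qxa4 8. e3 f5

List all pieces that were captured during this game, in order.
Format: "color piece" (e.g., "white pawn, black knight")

Tracking captures:
  Qxa4: captured white pawn

white pawn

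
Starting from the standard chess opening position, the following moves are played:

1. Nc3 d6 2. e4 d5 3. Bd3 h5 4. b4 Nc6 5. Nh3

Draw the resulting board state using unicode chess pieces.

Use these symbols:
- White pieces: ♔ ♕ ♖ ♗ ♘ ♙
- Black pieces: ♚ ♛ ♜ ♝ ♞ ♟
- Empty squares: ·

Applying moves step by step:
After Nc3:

♜ ♞ ♝ ♛ ♚ ♝ ♞ ♜
♟ ♟ ♟ ♟ ♟ ♟ ♟ ♟
· · · · · · · ·
· · · · · · · ·
· · · · · · · ·
· · ♘ · · · · ·
♙ ♙ ♙ ♙ ♙ ♙ ♙ ♙
♖ · ♗ ♕ ♔ ♗ ♘ ♖


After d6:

♜ ♞ ♝ ♛ ♚ ♝ ♞ ♜
♟ ♟ ♟ · ♟ ♟ ♟ ♟
· · · ♟ · · · ·
· · · · · · · ·
· · · · · · · ·
· · ♘ · · · · ·
♙ ♙ ♙ ♙ ♙ ♙ ♙ ♙
♖ · ♗ ♕ ♔ ♗ ♘ ♖


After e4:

♜ ♞ ♝ ♛ ♚ ♝ ♞ ♜
♟ ♟ ♟ · ♟ ♟ ♟ ♟
· · · ♟ · · · ·
· · · · · · · ·
· · · · ♙ · · ·
· · ♘ · · · · ·
♙ ♙ ♙ ♙ · ♙ ♙ ♙
♖ · ♗ ♕ ♔ ♗ ♘ ♖


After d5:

♜ ♞ ♝ ♛ ♚ ♝ ♞ ♜
♟ ♟ ♟ · ♟ ♟ ♟ ♟
· · · · · · · ·
· · · ♟ · · · ·
· · · · ♙ · · ·
· · ♘ · · · · ·
♙ ♙ ♙ ♙ · ♙ ♙ ♙
♖ · ♗ ♕ ♔ ♗ ♘ ♖


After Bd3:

♜ ♞ ♝ ♛ ♚ ♝ ♞ ♜
♟ ♟ ♟ · ♟ ♟ ♟ ♟
· · · · · · · ·
· · · ♟ · · · ·
· · · · ♙ · · ·
· · ♘ ♗ · · · ·
♙ ♙ ♙ ♙ · ♙ ♙ ♙
♖ · ♗ ♕ ♔ · ♘ ♖


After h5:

♜ ♞ ♝ ♛ ♚ ♝ ♞ ♜
♟ ♟ ♟ · ♟ ♟ ♟ ·
· · · · · · · ·
· · · ♟ · · · ♟
· · · · ♙ · · ·
· · ♘ ♗ · · · ·
♙ ♙ ♙ ♙ · ♙ ♙ ♙
♖ · ♗ ♕ ♔ · ♘ ♖


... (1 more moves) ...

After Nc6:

♜ · ♝ ♛ ♚ ♝ ♞ ♜
♟ ♟ ♟ · ♟ ♟ ♟ ·
· · ♞ · · · · ·
· · · ♟ · · · ♟
· ♙ · · ♙ · · ·
· · ♘ ♗ · · · ·
♙ · ♙ ♙ · ♙ ♙ ♙
♖ · ♗ ♕ ♔ · ♘ ♖


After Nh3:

♜ · ♝ ♛ ♚ ♝ ♞ ♜
♟ ♟ ♟ · ♟ ♟ ♟ ·
· · ♞ · · · · ·
· · · ♟ · · · ♟
· ♙ · · ♙ · · ·
· · ♘ ♗ · · · ♘
♙ · ♙ ♙ · ♙ ♙ ♙
♖ · ♗ ♕ ♔ · · ♖



  a b c d e f g h
  ─────────────────
8│♜ · ♝ ♛ ♚ ♝ ♞ ♜│8
7│♟ ♟ ♟ · ♟ ♟ ♟ ·│7
6│· · ♞ · · · · ·│6
5│· · · ♟ · · · ♟│5
4│· ♙ · · ♙ · · ·│4
3│· · ♘ ♗ · · · ♘│3
2│♙ · ♙ ♙ · ♙ ♙ ♙│2
1│♖ · ♗ ♕ ♔ · · ♖│1
  ─────────────────
  a b c d e f g h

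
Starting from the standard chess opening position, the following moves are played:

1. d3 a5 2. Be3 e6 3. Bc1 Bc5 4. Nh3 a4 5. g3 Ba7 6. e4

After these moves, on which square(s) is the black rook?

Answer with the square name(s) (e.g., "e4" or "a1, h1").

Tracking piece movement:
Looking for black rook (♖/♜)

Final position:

  a b c d e f g h
  ─────────────────
8│♜ ♞ ♝ ♛ ♚ · ♞ ♜│8
7│♝ ♟ ♟ ♟ · ♟ ♟ ♟│7
6│· · · · ♟ · · ·│6
5│· · · · · · · ·│5
4│♟ · · · ♙ · · ·│4
3│· · · ♙ · · ♙ ♘│3
2│♙ ♙ ♙ · · ♙ · ♙│2
1│♖ ♘ ♗ ♕ ♔ ♗ · ♖│1
  ─────────────────
  a b c d e f g h


a8, h8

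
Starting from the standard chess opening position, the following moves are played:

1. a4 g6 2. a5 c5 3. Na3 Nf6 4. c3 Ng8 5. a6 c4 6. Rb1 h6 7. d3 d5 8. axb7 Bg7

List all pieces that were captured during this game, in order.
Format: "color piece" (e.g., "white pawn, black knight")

Tracking captures:
  axb7: captured black pawn

black pawn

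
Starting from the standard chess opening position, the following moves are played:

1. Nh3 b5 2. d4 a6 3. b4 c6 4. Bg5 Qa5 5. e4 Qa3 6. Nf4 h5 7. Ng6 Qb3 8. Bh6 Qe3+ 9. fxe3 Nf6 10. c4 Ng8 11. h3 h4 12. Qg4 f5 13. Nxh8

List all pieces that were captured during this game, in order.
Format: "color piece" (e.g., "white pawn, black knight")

Tracking captures:
  fxe3: captured black queen
  Nxh8: captured black rook

black queen, black rook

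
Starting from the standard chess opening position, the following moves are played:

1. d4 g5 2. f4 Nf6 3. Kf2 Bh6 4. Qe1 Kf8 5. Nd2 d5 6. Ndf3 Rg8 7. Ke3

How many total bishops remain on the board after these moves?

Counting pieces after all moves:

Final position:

  a b c d e f g h
  ─────────────────
8│♜ ♞ ♝ ♛ · ♚ ♜ ·│8
7│♟ ♟ ♟ · ♟ ♟ · ♟│7
6│· · · · · ♞ · ♝│6
5│· · · ♟ · · ♟ ·│5
4│· · · ♙ · ♙ · ·│4
3│· · · · ♔ ♘ · ·│3
2│♙ ♙ ♙ · ♙ · ♙ ♙│2
1│♖ · ♗ · ♕ ♗ ♘ ♖│1
  ─────────────────
  a b c d e f g h


4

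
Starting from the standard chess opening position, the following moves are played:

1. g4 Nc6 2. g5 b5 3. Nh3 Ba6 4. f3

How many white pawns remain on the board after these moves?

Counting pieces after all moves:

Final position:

  a b c d e f g h
  ─────────────────
8│♜ · · ♛ ♚ ♝ ♞ ♜│8
7│♟ · ♟ ♟ ♟ ♟ ♟ ♟│7
6│♝ · ♞ · · · · ·│6
5│· ♟ · · · · ♙ ·│5
4│· · · · · · · ·│4
3│· · · · · ♙ · ♘│3
2│♙ ♙ ♙ ♙ ♙ · · ♙│2
1│♖ ♘ ♗ ♕ ♔ ♗ · ♖│1
  ─────────────────
  a b c d e f g h


8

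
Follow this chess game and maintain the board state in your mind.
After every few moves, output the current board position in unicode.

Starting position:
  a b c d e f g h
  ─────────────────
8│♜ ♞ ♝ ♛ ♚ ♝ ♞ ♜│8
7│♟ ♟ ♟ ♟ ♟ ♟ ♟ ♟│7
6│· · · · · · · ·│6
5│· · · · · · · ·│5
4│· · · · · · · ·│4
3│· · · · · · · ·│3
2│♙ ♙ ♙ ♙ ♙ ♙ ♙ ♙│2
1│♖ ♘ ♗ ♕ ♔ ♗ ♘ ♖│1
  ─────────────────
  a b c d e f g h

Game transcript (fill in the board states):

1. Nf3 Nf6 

  a b c d e f g h
  ─────────────────
8│♜ ♞ ♝ ♛ ♚ ♝ · ♜│8
7│♟ ♟ ♟ ♟ ♟ ♟ ♟ ♟│7
6│· · · · · ♞ · ·│6
5│· · · · · · · ·│5
4│· · · · · · · ·│4
3│· · · · · ♘ · ·│3
2│♙ ♙ ♙ ♙ ♙ ♙ ♙ ♙│2
1│♖ ♘ ♗ ♕ ♔ ♗ · ♖│1
  ─────────────────
  a b c d e f g h

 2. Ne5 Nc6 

  a b c d e f g h
  ─────────────────
8│♜ · ♝ ♛ ♚ ♝ · ♜│8
7│♟ ♟ ♟ ♟ ♟ ♟ ♟ ♟│7
6│· · ♞ · · ♞ · ·│6
5│· · · · ♘ · · ·│5
4│· · · · · · · ·│4
3│· · · · · · · ·│3
2│♙ ♙ ♙ ♙ ♙ ♙ ♙ ♙│2
1│♖ ♘ ♗ ♕ ♔ ♗ · ♖│1
  ─────────────────
  a b c d e f g h

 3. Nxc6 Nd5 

  a b c d e f g h
  ─────────────────
8│♜ · ♝ ♛ ♚ ♝ · ♜│8
7│♟ ♟ ♟ ♟ ♟ ♟ ♟ ♟│7
6│· · ♘ · · · · ·│6
5│· · · ♞ · · · ·│5
4│· · · · · · · ·│4
3│· · · · · · · ·│3
2│♙ ♙ ♙ ♙ ♙ ♙ ♙ ♙│2
1│♖ ♘ ♗ ♕ ♔ ♗ · ♖│1
  ─────────────────
  a b c d e f g h

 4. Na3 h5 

  a b c d e f g h
  ─────────────────
8│♜ · ♝ ♛ ♚ ♝ · ♜│8
7│♟ ♟ ♟ ♟ ♟ ♟ ♟ ·│7
6│· · ♘ · · · · ·│6
5│· · · ♞ · · · ♟│5
4│· · · · · · · ·│4
3│♘ · · · · · · ·│3
2│♙ ♙ ♙ ♙ ♙ ♙ ♙ ♙│2
1│♖ · ♗ ♕ ♔ ♗ · ♖│1
  ─────────────────
  a b c d e f g h

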